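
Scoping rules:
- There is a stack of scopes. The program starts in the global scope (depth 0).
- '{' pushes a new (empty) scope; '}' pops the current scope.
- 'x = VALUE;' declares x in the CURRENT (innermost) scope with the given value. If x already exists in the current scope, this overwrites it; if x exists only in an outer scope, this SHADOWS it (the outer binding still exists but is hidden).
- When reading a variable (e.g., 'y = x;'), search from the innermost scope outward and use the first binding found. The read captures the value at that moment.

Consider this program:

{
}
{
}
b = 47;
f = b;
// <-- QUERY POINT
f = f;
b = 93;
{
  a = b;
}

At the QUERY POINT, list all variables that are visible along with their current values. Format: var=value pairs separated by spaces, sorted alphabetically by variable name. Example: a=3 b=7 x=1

Answer: b=47 f=47

Derivation:
Step 1: enter scope (depth=1)
Step 2: exit scope (depth=0)
Step 3: enter scope (depth=1)
Step 4: exit scope (depth=0)
Step 5: declare b=47 at depth 0
Step 6: declare f=(read b)=47 at depth 0
Visible at query point: b=47 f=47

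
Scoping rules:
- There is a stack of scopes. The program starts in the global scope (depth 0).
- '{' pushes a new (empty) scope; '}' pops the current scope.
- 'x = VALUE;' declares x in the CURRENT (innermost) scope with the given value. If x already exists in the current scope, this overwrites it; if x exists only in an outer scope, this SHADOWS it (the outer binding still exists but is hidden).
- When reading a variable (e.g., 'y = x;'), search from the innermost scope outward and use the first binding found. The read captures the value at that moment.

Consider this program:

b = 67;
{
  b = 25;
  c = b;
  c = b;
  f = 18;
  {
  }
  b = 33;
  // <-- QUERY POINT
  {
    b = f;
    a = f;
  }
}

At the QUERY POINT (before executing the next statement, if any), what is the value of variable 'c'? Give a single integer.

Answer: 25

Derivation:
Step 1: declare b=67 at depth 0
Step 2: enter scope (depth=1)
Step 3: declare b=25 at depth 1
Step 4: declare c=(read b)=25 at depth 1
Step 5: declare c=(read b)=25 at depth 1
Step 6: declare f=18 at depth 1
Step 7: enter scope (depth=2)
Step 8: exit scope (depth=1)
Step 9: declare b=33 at depth 1
Visible at query point: b=33 c=25 f=18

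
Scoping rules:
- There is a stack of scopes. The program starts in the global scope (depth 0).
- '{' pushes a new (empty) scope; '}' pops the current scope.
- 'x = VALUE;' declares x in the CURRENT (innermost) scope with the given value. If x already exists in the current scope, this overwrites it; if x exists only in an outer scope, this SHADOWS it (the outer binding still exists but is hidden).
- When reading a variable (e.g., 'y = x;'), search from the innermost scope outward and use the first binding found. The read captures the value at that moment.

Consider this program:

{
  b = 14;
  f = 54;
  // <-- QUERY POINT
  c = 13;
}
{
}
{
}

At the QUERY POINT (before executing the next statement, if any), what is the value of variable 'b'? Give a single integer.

Step 1: enter scope (depth=1)
Step 2: declare b=14 at depth 1
Step 3: declare f=54 at depth 1
Visible at query point: b=14 f=54

Answer: 14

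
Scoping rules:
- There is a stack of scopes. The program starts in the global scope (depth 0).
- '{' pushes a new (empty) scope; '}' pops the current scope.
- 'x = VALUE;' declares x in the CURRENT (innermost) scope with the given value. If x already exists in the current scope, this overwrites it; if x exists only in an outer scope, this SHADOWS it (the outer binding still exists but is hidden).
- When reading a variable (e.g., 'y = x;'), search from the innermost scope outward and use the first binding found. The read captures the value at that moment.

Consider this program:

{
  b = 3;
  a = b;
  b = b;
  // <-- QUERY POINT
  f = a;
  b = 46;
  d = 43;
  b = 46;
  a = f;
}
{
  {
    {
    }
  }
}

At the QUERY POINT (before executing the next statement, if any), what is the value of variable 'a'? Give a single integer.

Step 1: enter scope (depth=1)
Step 2: declare b=3 at depth 1
Step 3: declare a=(read b)=3 at depth 1
Step 4: declare b=(read b)=3 at depth 1
Visible at query point: a=3 b=3

Answer: 3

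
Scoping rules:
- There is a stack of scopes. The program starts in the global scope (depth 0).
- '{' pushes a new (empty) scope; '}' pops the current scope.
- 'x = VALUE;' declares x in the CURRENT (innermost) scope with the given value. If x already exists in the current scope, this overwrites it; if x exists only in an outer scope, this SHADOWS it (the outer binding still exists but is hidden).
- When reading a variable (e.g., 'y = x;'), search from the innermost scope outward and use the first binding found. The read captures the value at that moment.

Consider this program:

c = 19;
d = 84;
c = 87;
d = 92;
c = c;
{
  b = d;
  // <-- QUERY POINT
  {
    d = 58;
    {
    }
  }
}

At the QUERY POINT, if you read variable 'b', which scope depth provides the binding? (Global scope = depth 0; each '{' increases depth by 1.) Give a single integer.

Answer: 1

Derivation:
Step 1: declare c=19 at depth 0
Step 2: declare d=84 at depth 0
Step 3: declare c=87 at depth 0
Step 4: declare d=92 at depth 0
Step 5: declare c=(read c)=87 at depth 0
Step 6: enter scope (depth=1)
Step 7: declare b=(read d)=92 at depth 1
Visible at query point: b=92 c=87 d=92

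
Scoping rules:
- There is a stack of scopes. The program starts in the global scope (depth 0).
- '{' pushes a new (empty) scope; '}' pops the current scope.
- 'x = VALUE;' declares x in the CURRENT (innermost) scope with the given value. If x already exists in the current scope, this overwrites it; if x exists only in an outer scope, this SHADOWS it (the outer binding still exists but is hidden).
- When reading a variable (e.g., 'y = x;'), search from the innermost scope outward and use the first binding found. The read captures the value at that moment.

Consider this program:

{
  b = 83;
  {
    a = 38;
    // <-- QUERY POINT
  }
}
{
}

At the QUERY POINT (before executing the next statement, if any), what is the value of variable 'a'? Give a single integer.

Step 1: enter scope (depth=1)
Step 2: declare b=83 at depth 1
Step 3: enter scope (depth=2)
Step 4: declare a=38 at depth 2
Visible at query point: a=38 b=83

Answer: 38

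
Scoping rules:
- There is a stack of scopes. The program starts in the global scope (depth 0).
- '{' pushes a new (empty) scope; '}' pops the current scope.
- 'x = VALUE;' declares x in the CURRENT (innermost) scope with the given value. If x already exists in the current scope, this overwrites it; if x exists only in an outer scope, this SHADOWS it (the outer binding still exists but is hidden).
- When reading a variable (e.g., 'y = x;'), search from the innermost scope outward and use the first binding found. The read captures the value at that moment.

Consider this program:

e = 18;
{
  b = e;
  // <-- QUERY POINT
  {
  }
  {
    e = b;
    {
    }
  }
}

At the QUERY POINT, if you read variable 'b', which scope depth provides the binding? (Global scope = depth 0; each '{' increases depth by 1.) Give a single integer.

Step 1: declare e=18 at depth 0
Step 2: enter scope (depth=1)
Step 3: declare b=(read e)=18 at depth 1
Visible at query point: b=18 e=18

Answer: 1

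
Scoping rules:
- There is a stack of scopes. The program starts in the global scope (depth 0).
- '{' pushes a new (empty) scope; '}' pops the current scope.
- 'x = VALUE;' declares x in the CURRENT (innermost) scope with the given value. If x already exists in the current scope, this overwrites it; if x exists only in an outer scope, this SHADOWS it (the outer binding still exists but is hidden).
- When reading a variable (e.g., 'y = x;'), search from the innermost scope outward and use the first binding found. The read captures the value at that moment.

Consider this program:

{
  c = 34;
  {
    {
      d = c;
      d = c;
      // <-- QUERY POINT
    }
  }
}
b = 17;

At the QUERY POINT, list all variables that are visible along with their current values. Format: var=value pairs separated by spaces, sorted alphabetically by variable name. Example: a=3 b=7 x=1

Answer: c=34 d=34

Derivation:
Step 1: enter scope (depth=1)
Step 2: declare c=34 at depth 1
Step 3: enter scope (depth=2)
Step 4: enter scope (depth=3)
Step 5: declare d=(read c)=34 at depth 3
Step 6: declare d=(read c)=34 at depth 3
Visible at query point: c=34 d=34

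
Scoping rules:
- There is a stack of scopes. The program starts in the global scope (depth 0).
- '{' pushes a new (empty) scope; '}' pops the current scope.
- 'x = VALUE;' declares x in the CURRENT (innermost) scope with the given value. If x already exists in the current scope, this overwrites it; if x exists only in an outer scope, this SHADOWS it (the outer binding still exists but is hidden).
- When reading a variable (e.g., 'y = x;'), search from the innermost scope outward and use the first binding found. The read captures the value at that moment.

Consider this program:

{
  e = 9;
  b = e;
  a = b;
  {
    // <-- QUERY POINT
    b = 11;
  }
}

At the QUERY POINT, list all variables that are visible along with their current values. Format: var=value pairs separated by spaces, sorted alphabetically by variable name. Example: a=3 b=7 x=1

Step 1: enter scope (depth=1)
Step 2: declare e=9 at depth 1
Step 3: declare b=(read e)=9 at depth 1
Step 4: declare a=(read b)=9 at depth 1
Step 5: enter scope (depth=2)
Visible at query point: a=9 b=9 e=9

Answer: a=9 b=9 e=9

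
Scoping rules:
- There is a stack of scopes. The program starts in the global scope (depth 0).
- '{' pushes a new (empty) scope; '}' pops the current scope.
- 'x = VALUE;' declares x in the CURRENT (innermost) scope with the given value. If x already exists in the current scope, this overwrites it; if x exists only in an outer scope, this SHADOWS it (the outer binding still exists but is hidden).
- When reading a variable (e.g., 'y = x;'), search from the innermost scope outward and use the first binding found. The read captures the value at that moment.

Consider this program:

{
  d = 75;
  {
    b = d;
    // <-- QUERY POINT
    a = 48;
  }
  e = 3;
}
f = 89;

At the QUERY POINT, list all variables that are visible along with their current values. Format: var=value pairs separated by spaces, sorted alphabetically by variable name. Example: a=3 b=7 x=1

Answer: b=75 d=75

Derivation:
Step 1: enter scope (depth=1)
Step 2: declare d=75 at depth 1
Step 3: enter scope (depth=2)
Step 4: declare b=(read d)=75 at depth 2
Visible at query point: b=75 d=75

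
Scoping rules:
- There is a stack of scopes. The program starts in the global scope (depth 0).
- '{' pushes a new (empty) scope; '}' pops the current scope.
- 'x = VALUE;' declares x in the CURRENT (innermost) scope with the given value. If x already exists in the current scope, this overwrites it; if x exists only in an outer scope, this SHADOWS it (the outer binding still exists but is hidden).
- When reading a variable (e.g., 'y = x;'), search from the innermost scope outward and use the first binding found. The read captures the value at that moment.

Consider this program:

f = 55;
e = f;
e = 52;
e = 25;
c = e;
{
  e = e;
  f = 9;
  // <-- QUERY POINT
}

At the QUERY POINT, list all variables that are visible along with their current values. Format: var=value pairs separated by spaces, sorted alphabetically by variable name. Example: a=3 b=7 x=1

Answer: c=25 e=25 f=9

Derivation:
Step 1: declare f=55 at depth 0
Step 2: declare e=(read f)=55 at depth 0
Step 3: declare e=52 at depth 0
Step 4: declare e=25 at depth 0
Step 5: declare c=(read e)=25 at depth 0
Step 6: enter scope (depth=1)
Step 7: declare e=(read e)=25 at depth 1
Step 8: declare f=9 at depth 1
Visible at query point: c=25 e=25 f=9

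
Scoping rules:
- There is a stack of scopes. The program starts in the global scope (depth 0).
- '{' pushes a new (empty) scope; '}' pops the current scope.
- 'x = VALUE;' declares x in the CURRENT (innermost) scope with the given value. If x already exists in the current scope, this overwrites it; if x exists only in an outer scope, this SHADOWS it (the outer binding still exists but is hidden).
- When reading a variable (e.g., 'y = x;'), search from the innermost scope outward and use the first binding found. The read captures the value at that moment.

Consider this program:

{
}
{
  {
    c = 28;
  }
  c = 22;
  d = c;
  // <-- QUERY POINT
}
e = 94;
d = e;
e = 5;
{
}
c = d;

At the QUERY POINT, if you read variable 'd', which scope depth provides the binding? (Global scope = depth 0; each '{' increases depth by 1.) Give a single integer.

Answer: 1

Derivation:
Step 1: enter scope (depth=1)
Step 2: exit scope (depth=0)
Step 3: enter scope (depth=1)
Step 4: enter scope (depth=2)
Step 5: declare c=28 at depth 2
Step 6: exit scope (depth=1)
Step 7: declare c=22 at depth 1
Step 8: declare d=(read c)=22 at depth 1
Visible at query point: c=22 d=22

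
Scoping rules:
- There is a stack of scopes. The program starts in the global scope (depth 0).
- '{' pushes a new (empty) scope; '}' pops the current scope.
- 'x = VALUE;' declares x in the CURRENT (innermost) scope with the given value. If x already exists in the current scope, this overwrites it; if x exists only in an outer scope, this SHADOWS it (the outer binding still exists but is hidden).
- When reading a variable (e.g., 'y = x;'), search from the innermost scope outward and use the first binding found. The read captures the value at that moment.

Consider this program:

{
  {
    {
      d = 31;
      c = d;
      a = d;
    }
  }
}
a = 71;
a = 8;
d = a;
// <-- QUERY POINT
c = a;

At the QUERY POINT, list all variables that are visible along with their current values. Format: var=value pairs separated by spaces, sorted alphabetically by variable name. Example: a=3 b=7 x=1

Answer: a=8 d=8

Derivation:
Step 1: enter scope (depth=1)
Step 2: enter scope (depth=2)
Step 3: enter scope (depth=3)
Step 4: declare d=31 at depth 3
Step 5: declare c=(read d)=31 at depth 3
Step 6: declare a=(read d)=31 at depth 3
Step 7: exit scope (depth=2)
Step 8: exit scope (depth=1)
Step 9: exit scope (depth=0)
Step 10: declare a=71 at depth 0
Step 11: declare a=8 at depth 0
Step 12: declare d=(read a)=8 at depth 0
Visible at query point: a=8 d=8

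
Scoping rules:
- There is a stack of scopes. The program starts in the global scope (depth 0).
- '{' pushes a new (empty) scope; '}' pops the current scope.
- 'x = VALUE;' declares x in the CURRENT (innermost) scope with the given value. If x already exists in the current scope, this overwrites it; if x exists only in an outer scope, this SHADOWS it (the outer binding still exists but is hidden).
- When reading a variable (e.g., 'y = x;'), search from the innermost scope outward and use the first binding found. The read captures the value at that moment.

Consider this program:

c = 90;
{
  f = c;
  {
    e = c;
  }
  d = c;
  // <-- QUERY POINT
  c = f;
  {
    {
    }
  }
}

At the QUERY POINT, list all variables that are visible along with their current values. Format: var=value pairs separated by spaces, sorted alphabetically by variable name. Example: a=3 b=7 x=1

Step 1: declare c=90 at depth 0
Step 2: enter scope (depth=1)
Step 3: declare f=(read c)=90 at depth 1
Step 4: enter scope (depth=2)
Step 5: declare e=(read c)=90 at depth 2
Step 6: exit scope (depth=1)
Step 7: declare d=(read c)=90 at depth 1
Visible at query point: c=90 d=90 f=90

Answer: c=90 d=90 f=90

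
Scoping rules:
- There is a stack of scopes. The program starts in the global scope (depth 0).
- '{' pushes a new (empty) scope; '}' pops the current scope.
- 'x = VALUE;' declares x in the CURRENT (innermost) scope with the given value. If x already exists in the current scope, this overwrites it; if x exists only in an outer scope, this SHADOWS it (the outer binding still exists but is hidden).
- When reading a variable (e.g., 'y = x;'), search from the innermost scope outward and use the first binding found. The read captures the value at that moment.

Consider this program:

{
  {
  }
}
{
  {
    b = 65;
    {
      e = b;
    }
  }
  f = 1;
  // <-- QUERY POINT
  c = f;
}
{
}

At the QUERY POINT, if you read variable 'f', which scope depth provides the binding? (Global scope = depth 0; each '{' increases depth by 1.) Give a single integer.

Answer: 1

Derivation:
Step 1: enter scope (depth=1)
Step 2: enter scope (depth=2)
Step 3: exit scope (depth=1)
Step 4: exit scope (depth=0)
Step 5: enter scope (depth=1)
Step 6: enter scope (depth=2)
Step 7: declare b=65 at depth 2
Step 8: enter scope (depth=3)
Step 9: declare e=(read b)=65 at depth 3
Step 10: exit scope (depth=2)
Step 11: exit scope (depth=1)
Step 12: declare f=1 at depth 1
Visible at query point: f=1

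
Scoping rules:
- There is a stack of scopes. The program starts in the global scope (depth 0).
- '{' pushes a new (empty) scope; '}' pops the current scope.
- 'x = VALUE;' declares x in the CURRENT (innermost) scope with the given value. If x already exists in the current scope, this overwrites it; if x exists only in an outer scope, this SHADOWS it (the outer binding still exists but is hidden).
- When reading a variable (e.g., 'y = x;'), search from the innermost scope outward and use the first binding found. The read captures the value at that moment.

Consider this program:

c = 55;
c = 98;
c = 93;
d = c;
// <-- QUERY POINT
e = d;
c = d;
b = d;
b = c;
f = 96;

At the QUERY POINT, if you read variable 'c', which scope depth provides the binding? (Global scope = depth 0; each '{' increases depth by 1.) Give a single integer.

Answer: 0

Derivation:
Step 1: declare c=55 at depth 0
Step 2: declare c=98 at depth 0
Step 3: declare c=93 at depth 0
Step 4: declare d=(read c)=93 at depth 0
Visible at query point: c=93 d=93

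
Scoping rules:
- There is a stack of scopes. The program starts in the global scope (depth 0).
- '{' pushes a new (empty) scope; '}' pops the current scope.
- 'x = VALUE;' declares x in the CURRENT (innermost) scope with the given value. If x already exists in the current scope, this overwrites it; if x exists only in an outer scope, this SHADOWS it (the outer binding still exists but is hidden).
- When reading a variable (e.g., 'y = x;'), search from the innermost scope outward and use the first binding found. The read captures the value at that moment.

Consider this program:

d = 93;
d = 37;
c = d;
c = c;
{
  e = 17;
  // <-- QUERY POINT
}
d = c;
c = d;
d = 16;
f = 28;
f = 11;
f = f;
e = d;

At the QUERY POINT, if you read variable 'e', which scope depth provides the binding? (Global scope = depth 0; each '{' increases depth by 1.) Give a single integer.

Answer: 1

Derivation:
Step 1: declare d=93 at depth 0
Step 2: declare d=37 at depth 0
Step 3: declare c=(read d)=37 at depth 0
Step 4: declare c=(read c)=37 at depth 0
Step 5: enter scope (depth=1)
Step 6: declare e=17 at depth 1
Visible at query point: c=37 d=37 e=17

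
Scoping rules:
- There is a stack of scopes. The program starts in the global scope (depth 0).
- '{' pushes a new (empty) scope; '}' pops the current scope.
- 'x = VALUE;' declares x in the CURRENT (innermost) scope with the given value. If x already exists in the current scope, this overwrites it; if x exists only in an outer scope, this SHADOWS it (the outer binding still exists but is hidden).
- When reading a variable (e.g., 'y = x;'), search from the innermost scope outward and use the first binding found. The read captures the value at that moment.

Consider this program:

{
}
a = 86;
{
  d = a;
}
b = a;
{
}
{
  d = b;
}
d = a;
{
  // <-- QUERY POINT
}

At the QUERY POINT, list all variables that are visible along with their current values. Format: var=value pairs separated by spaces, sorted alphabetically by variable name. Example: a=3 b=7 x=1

Answer: a=86 b=86 d=86

Derivation:
Step 1: enter scope (depth=1)
Step 2: exit scope (depth=0)
Step 3: declare a=86 at depth 0
Step 4: enter scope (depth=1)
Step 5: declare d=(read a)=86 at depth 1
Step 6: exit scope (depth=0)
Step 7: declare b=(read a)=86 at depth 0
Step 8: enter scope (depth=1)
Step 9: exit scope (depth=0)
Step 10: enter scope (depth=1)
Step 11: declare d=(read b)=86 at depth 1
Step 12: exit scope (depth=0)
Step 13: declare d=(read a)=86 at depth 0
Step 14: enter scope (depth=1)
Visible at query point: a=86 b=86 d=86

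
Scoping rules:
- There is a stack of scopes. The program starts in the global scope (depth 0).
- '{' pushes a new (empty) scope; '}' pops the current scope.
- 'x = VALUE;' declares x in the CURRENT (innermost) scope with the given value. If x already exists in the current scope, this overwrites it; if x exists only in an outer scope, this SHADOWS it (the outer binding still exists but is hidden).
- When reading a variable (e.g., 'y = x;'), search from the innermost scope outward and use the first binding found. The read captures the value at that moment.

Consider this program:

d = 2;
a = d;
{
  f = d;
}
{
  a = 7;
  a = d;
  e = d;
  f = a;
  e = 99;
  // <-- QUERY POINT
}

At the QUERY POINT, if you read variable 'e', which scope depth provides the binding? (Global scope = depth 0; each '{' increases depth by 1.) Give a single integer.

Answer: 1

Derivation:
Step 1: declare d=2 at depth 0
Step 2: declare a=(read d)=2 at depth 0
Step 3: enter scope (depth=1)
Step 4: declare f=(read d)=2 at depth 1
Step 5: exit scope (depth=0)
Step 6: enter scope (depth=1)
Step 7: declare a=7 at depth 1
Step 8: declare a=(read d)=2 at depth 1
Step 9: declare e=(read d)=2 at depth 1
Step 10: declare f=(read a)=2 at depth 1
Step 11: declare e=99 at depth 1
Visible at query point: a=2 d=2 e=99 f=2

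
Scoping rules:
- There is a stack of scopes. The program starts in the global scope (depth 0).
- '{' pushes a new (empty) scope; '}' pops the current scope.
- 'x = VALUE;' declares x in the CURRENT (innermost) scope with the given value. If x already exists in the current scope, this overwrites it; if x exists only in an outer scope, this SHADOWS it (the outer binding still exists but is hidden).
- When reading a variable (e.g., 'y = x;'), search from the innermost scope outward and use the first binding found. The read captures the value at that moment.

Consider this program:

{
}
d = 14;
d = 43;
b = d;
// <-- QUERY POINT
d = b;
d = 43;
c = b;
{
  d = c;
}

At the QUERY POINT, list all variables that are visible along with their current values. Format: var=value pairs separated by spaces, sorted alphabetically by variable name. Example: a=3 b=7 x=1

Step 1: enter scope (depth=1)
Step 2: exit scope (depth=0)
Step 3: declare d=14 at depth 0
Step 4: declare d=43 at depth 0
Step 5: declare b=(read d)=43 at depth 0
Visible at query point: b=43 d=43

Answer: b=43 d=43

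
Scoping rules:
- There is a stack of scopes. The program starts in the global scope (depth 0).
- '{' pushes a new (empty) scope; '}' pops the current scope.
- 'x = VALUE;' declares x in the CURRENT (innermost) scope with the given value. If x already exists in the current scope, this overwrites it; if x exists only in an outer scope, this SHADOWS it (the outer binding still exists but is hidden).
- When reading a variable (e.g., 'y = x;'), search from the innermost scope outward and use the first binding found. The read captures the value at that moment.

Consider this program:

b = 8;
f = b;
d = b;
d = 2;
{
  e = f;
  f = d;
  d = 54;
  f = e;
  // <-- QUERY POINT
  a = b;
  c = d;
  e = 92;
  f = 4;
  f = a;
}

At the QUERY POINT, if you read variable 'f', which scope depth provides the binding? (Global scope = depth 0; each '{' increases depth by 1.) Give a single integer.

Answer: 1

Derivation:
Step 1: declare b=8 at depth 0
Step 2: declare f=(read b)=8 at depth 0
Step 3: declare d=(read b)=8 at depth 0
Step 4: declare d=2 at depth 0
Step 5: enter scope (depth=1)
Step 6: declare e=(read f)=8 at depth 1
Step 7: declare f=(read d)=2 at depth 1
Step 8: declare d=54 at depth 1
Step 9: declare f=(read e)=8 at depth 1
Visible at query point: b=8 d=54 e=8 f=8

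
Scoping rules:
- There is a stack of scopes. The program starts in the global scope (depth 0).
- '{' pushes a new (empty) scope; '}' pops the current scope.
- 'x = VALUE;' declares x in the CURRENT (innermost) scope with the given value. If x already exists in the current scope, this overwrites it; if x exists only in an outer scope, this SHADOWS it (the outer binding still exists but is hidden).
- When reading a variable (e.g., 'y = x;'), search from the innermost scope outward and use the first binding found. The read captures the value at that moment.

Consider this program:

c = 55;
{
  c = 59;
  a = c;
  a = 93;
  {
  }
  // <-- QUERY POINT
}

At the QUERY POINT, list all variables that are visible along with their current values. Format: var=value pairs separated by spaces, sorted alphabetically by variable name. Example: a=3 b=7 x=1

Step 1: declare c=55 at depth 0
Step 2: enter scope (depth=1)
Step 3: declare c=59 at depth 1
Step 4: declare a=(read c)=59 at depth 1
Step 5: declare a=93 at depth 1
Step 6: enter scope (depth=2)
Step 7: exit scope (depth=1)
Visible at query point: a=93 c=59

Answer: a=93 c=59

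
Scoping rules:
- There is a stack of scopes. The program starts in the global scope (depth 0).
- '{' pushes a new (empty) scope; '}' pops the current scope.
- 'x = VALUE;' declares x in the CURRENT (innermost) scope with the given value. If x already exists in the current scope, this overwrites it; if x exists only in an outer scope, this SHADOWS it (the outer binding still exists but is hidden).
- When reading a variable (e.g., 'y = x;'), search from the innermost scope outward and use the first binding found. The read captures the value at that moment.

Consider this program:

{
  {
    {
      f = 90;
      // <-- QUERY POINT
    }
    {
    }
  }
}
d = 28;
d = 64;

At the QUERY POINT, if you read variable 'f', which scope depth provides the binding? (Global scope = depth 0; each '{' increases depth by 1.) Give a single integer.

Answer: 3

Derivation:
Step 1: enter scope (depth=1)
Step 2: enter scope (depth=2)
Step 3: enter scope (depth=3)
Step 4: declare f=90 at depth 3
Visible at query point: f=90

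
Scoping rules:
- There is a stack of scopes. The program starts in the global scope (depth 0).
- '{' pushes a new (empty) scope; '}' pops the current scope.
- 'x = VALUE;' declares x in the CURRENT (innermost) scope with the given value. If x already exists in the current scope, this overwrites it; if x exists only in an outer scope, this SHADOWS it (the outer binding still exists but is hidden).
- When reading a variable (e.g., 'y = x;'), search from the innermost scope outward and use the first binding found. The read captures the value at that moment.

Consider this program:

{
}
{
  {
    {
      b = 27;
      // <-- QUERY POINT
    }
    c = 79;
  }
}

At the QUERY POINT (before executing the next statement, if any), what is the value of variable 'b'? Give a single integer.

Answer: 27

Derivation:
Step 1: enter scope (depth=1)
Step 2: exit scope (depth=0)
Step 3: enter scope (depth=1)
Step 4: enter scope (depth=2)
Step 5: enter scope (depth=3)
Step 6: declare b=27 at depth 3
Visible at query point: b=27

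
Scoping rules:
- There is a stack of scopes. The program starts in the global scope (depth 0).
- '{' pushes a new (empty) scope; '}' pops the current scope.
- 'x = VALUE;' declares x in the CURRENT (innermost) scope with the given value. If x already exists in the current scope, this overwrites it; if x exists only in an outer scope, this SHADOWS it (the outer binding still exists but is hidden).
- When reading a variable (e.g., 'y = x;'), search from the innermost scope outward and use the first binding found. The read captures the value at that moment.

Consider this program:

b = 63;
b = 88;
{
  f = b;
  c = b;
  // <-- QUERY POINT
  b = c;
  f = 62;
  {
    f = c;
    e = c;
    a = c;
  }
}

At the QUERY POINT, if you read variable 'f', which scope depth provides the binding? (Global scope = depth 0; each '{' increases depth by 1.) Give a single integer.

Answer: 1

Derivation:
Step 1: declare b=63 at depth 0
Step 2: declare b=88 at depth 0
Step 3: enter scope (depth=1)
Step 4: declare f=(read b)=88 at depth 1
Step 5: declare c=(read b)=88 at depth 1
Visible at query point: b=88 c=88 f=88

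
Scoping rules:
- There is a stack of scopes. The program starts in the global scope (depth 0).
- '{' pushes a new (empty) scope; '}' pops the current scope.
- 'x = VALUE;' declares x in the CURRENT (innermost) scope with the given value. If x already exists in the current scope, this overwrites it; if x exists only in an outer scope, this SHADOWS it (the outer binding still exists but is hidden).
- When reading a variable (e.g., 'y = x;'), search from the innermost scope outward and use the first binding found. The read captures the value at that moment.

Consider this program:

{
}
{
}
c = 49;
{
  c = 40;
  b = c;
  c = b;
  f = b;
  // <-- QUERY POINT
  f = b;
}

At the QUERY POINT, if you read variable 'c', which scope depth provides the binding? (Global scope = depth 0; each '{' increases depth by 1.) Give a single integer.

Step 1: enter scope (depth=1)
Step 2: exit scope (depth=0)
Step 3: enter scope (depth=1)
Step 4: exit scope (depth=0)
Step 5: declare c=49 at depth 0
Step 6: enter scope (depth=1)
Step 7: declare c=40 at depth 1
Step 8: declare b=(read c)=40 at depth 1
Step 9: declare c=(read b)=40 at depth 1
Step 10: declare f=(read b)=40 at depth 1
Visible at query point: b=40 c=40 f=40

Answer: 1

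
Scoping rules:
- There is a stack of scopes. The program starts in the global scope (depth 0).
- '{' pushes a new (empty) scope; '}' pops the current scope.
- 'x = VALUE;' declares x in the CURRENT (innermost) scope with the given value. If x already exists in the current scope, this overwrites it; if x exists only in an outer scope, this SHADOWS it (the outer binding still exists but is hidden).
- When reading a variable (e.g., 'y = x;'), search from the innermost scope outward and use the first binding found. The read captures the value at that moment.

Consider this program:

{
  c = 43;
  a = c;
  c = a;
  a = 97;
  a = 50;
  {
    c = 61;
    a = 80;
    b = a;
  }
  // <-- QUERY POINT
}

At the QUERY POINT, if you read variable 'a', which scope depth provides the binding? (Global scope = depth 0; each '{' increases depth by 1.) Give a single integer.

Answer: 1

Derivation:
Step 1: enter scope (depth=1)
Step 2: declare c=43 at depth 1
Step 3: declare a=(read c)=43 at depth 1
Step 4: declare c=(read a)=43 at depth 1
Step 5: declare a=97 at depth 1
Step 6: declare a=50 at depth 1
Step 7: enter scope (depth=2)
Step 8: declare c=61 at depth 2
Step 9: declare a=80 at depth 2
Step 10: declare b=(read a)=80 at depth 2
Step 11: exit scope (depth=1)
Visible at query point: a=50 c=43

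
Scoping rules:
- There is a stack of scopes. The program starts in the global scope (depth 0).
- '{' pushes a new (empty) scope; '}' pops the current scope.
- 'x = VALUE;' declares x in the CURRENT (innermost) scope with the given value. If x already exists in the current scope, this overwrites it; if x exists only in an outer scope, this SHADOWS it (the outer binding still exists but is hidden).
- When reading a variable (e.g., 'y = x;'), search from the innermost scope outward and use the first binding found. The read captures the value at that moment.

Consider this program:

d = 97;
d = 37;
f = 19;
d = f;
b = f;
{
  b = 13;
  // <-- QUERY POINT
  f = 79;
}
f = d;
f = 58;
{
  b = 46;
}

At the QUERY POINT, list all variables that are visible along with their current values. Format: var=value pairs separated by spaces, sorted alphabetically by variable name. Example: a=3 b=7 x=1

Answer: b=13 d=19 f=19

Derivation:
Step 1: declare d=97 at depth 0
Step 2: declare d=37 at depth 0
Step 3: declare f=19 at depth 0
Step 4: declare d=(read f)=19 at depth 0
Step 5: declare b=(read f)=19 at depth 0
Step 6: enter scope (depth=1)
Step 7: declare b=13 at depth 1
Visible at query point: b=13 d=19 f=19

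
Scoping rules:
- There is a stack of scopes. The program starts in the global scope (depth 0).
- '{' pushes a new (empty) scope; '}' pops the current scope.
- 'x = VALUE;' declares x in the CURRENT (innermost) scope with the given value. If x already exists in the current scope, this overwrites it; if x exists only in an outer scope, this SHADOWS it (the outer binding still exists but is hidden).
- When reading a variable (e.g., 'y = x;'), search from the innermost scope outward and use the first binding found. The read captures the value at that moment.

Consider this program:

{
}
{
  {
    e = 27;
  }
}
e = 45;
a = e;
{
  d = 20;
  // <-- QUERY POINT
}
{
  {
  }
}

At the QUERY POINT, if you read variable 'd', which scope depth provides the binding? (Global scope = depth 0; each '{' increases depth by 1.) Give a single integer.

Step 1: enter scope (depth=1)
Step 2: exit scope (depth=0)
Step 3: enter scope (depth=1)
Step 4: enter scope (depth=2)
Step 5: declare e=27 at depth 2
Step 6: exit scope (depth=1)
Step 7: exit scope (depth=0)
Step 8: declare e=45 at depth 0
Step 9: declare a=(read e)=45 at depth 0
Step 10: enter scope (depth=1)
Step 11: declare d=20 at depth 1
Visible at query point: a=45 d=20 e=45

Answer: 1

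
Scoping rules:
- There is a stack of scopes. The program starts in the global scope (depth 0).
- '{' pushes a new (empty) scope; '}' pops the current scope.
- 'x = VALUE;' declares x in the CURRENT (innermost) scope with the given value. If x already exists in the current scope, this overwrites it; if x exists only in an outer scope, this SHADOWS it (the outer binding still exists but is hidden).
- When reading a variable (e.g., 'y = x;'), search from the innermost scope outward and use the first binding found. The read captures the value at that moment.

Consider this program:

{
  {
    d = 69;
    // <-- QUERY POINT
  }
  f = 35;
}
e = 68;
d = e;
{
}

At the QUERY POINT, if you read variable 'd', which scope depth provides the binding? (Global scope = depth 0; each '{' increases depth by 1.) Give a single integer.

Answer: 2

Derivation:
Step 1: enter scope (depth=1)
Step 2: enter scope (depth=2)
Step 3: declare d=69 at depth 2
Visible at query point: d=69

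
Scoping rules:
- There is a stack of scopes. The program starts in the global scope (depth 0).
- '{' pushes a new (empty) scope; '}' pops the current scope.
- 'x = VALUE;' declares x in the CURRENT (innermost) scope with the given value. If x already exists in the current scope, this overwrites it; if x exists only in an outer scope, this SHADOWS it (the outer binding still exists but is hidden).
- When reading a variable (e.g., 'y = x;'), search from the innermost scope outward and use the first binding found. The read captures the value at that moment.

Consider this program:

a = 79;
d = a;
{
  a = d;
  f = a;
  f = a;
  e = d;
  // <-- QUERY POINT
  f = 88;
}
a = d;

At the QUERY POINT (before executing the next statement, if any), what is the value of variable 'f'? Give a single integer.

Step 1: declare a=79 at depth 0
Step 2: declare d=(read a)=79 at depth 0
Step 3: enter scope (depth=1)
Step 4: declare a=(read d)=79 at depth 1
Step 5: declare f=(read a)=79 at depth 1
Step 6: declare f=(read a)=79 at depth 1
Step 7: declare e=(read d)=79 at depth 1
Visible at query point: a=79 d=79 e=79 f=79

Answer: 79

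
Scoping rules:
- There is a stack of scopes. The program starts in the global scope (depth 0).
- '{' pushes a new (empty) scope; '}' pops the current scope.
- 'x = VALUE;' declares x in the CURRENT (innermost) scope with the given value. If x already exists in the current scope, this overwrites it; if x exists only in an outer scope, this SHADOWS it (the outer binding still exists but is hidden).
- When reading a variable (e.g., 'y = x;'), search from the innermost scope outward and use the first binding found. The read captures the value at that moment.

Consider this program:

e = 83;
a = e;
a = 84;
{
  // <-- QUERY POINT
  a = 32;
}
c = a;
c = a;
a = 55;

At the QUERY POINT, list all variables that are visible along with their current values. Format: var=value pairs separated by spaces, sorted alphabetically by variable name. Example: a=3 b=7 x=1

Answer: a=84 e=83

Derivation:
Step 1: declare e=83 at depth 0
Step 2: declare a=(read e)=83 at depth 0
Step 3: declare a=84 at depth 0
Step 4: enter scope (depth=1)
Visible at query point: a=84 e=83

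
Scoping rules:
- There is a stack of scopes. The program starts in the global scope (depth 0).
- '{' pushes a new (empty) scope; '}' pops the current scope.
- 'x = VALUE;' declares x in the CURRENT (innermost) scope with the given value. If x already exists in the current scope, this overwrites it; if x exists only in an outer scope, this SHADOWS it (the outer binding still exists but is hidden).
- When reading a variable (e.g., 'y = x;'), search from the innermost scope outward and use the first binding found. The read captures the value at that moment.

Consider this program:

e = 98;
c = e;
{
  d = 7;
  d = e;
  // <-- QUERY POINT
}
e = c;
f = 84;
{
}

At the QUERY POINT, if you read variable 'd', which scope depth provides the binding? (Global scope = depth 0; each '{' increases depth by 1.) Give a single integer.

Step 1: declare e=98 at depth 0
Step 2: declare c=(read e)=98 at depth 0
Step 3: enter scope (depth=1)
Step 4: declare d=7 at depth 1
Step 5: declare d=(read e)=98 at depth 1
Visible at query point: c=98 d=98 e=98

Answer: 1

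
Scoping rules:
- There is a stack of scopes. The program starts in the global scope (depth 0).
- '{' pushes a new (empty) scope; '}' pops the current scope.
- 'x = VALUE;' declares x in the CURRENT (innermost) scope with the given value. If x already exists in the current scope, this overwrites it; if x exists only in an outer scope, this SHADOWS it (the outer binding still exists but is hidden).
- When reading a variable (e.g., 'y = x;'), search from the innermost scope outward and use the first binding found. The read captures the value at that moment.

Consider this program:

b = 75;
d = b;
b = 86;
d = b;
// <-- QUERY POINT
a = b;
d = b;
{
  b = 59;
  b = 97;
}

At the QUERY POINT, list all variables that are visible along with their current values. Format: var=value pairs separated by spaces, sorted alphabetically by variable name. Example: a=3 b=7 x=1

Step 1: declare b=75 at depth 0
Step 2: declare d=(read b)=75 at depth 0
Step 3: declare b=86 at depth 0
Step 4: declare d=(read b)=86 at depth 0
Visible at query point: b=86 d=86

Answer: b=86 d=86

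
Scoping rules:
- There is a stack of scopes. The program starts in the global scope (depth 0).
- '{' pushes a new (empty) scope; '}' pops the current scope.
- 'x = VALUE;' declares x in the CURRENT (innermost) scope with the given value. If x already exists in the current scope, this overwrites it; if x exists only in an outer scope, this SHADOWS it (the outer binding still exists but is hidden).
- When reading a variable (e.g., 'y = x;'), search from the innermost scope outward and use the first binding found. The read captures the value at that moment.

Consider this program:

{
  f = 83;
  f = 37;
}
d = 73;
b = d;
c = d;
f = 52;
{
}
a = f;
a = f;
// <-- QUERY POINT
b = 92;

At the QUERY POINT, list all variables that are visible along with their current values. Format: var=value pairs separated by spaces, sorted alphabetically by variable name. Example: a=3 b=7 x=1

Step 1: enter scope (depth=1)
Step 2: declare f=83 at depth 1
Step 3: declare f=37 at depth 1
Step 4: exit scope (depth=0)
Step 5: declare d=73 at depth 0
Step 6: declare b=(read d)=73 at depth 0
Step 7: declare c=(read d)=73 at depth 0
Step 8: declare f=52 at depth 0
Step 9: enter scope (depth=1)
Step 10: exit scope (depth=0)
Step 11: declare a=(read f)=52 at depth 0
Step 12: declare a=(read f)=52 at depth 0
Visible at query point: a=52 b=73 c=73 d=73 f=52

Answer: a=52 b=73 c=73 d=73 f=52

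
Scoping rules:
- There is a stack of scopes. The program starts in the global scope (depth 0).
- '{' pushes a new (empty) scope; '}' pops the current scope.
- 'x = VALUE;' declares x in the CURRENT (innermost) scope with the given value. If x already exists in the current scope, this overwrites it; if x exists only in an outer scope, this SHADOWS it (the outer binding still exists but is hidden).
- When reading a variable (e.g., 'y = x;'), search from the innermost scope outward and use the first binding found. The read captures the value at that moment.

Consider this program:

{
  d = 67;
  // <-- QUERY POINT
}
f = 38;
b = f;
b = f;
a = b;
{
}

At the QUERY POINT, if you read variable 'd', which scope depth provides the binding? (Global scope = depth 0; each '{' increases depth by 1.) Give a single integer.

Answer: 1

Derivation:
Step 1: enter scope (depth=1)
Step 2: declare d=67 at depth 1
Visible at query point: d=67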